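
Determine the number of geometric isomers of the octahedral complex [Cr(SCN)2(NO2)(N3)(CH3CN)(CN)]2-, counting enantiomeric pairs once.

9

The six octahedral sites form three mutually perpendicular trans pairs.
Exhaustive case analysis gives 9 geometric isomers.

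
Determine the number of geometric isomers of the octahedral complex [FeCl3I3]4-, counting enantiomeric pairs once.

2

In an octahedral complex each vertex has one trans partner and four cis neighbours.
Working through the distinct placements yields 2 geometric isomers: Cl mer; Cl fac.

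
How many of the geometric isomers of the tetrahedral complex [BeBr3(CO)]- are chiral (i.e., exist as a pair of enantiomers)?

All four vertices of a tetrahedron are equivalent and mutually adjacent, so cis/trans isomerism cannot arise.
Only one geometric arrangement is possible.

0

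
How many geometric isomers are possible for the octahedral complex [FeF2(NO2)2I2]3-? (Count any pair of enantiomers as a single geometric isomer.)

5

The distinct arrangements are (5 in all): F trans, NO2 trans, I trans; F trans, NO2 cis, I cis; F cis, NO2 trans, I cis; F cis, NO2 cis, I cis (chiral); F cis, NO2 cis, I trans.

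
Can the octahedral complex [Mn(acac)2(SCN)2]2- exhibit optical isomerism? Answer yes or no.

Each acac is bidentate and must span two cis positions.
There are 2 geometric isomers: SCN trans; SCN cis (chiral).
One of these lacks any improper symmetry element and so occurs as an enantiomeric pair, giving 2 + 1 = 3 stereoisomers in total.

yes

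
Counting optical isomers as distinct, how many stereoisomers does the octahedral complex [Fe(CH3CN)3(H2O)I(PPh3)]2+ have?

An octahedron has six vertices in three trans pairs; every non-trans pair is cis.
The distinct arrangements are (4 in all): CH3CN mer (3 arrangements); CH3CN fac (chiral).
One of these lacks any improper symmetry element and so occurs as an enantiomeric pair, giving 4 + 1 = 5 stereoisomers in total.

5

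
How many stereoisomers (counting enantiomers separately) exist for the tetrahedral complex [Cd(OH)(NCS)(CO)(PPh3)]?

2

Only one geometric arrangement is possible; it has no improper symmetry element, so it exists as a pair of enantiomers (2 stereoisomers).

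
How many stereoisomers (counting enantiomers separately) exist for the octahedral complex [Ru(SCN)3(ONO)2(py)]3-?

The distinct arrangements are (3 in all): SCN mer, ONO trans; SCN fac, ONO cis; SCN mer, ONO cis.
Each arrangement has an internal mirror plane or centre of symmetry, so none is chiral.

3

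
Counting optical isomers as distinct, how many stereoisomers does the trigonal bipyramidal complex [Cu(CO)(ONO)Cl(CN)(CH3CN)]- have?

In a trigonal bipyramid the two axial positions differ from the three equatorial ones.
Exhaustive case analysis gives 10 geometric isomers.
Of these, 10 lack any improper symmetry element and so occur as enantiomeric pairs, giving 10 + 10 = 20 stereoisomers in total.

20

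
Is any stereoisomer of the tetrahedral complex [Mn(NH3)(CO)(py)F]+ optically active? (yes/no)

All four vertices of a tetrahedron are equivalent and mutually adjacent, so cis/trans isomerism cannot arise.
Only one geometric arrangement is possible; it has no improper symmetry element, so it exists as a pair of enantiomers (2 stereoisomers).

yes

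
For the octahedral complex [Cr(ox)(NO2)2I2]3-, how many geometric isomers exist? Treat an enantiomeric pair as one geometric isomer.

3

The six octahedral sites form three mutually perpendicular trans pairs.
Each ox is bidentate and must span two cis positions.
There are 3 geometric isomers: NO2 cis, I trans; NO2 cis, I cis (chiral); NO2 trans, I cis.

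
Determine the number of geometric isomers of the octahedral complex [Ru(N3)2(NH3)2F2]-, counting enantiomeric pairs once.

An octahedron has six vertices in three trans pairs; every non-trans pair is cis.
The distinct arrangements are (5 in all): N3 trans, NH3 trans, F trans; N3 cis, NH3 cis, F trans; N3 cis, NH3 trans, F cis; N3 cis, NH3 cis, F cis (chiral); N3 trans, NH3 cis, F cis.

5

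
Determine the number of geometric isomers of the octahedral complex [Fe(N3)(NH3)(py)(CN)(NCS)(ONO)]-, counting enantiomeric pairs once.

In an octahedral complex each vertex has one trans partner and four cis neighbours.
Systematic enumeration (placing each ligand type in turn and discarding arrangements equivalent by rotation or reflection) gives 15 geometric isomers.

15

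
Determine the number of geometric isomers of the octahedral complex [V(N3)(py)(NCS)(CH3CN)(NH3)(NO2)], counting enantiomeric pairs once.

An octahedron has six vertices in three trans pairs; every non-trans pair is cis.
Exhaustive case analysis gives 15 geometric isomers.

15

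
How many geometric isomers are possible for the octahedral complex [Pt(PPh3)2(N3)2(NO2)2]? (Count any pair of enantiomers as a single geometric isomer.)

An octahedron has six vertices in three trans pairs; every non-trans pair is cis.
Working through the distinct placements yields 5 geometric isomers: PPh3 trans, N3 trans, NO2 trans; PPh3 cis, N3 trans, NO2 cis; PPh3 trans, N3 cis, NO2 cis; PPh3 cis, N3 cis, NO2 cis (chiral); PPh3 cis, N3 cis, NO2 trans.

5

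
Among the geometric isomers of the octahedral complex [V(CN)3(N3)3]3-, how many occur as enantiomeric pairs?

The six octahedral sites form three mutually perpendicular trans pairs.
The distinct arrangements are (2 in all): CN mer; CN fac.
Each arrangement has an internal mirror plane or centre of symmetry, so none is chiral.

0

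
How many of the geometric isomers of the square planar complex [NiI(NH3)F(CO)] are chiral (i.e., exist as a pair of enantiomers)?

0

In a square planar complex each vertex has one trans partner and two cis neighbours.
There are 3 geometric isomers: (CO/I trans, F/NH3 trans); (CO/NH3 trans, F/I trans); (CO/F trans, I/NH3 trans).
Each arrangement has an internal mirror plane or centre of symmetry, so none is chiral.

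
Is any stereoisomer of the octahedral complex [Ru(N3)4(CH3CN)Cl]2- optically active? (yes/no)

no

An octahedron has six vertices in three trans pairs; every non-trans pair is cis.
There are 2 geometric isomers: CH3CN and Cl mutually trans; CH3CN and Cl mutually cis.
Each arrangement has an internal mirror plane or centre of symmetry, so none is chiral.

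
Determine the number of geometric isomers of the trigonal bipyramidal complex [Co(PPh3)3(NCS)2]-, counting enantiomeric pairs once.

3

In a trigonal bipyramid the two axial positions differ from the three equatorial ones.
Working through the distinct placements yields 3 geometric isomers: NCS both axial; NCS one axial, one equatorial; NCS both equatorial.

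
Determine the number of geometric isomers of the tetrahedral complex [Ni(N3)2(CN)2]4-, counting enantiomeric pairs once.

1

In a tetrahedral complex all four positions are equivalent and every pair of ligands is adjacent — there is no cis/trans distinction.
Only one geometric arrangement is possible.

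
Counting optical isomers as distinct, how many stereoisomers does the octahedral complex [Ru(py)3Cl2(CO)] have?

3

The distinct arrangements are (3 in all): py mer, Cl cis; py mer, Cl trans; py fac, Cl cis.
Each arrangement has an internal mirror plane or centre of symmetry, so none is chiral.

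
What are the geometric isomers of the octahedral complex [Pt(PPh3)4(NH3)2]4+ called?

In an octahedral complex each vertex has one trans partner and four cis neighbours.
There are 2 geometric isomers: NH3 trans; NH3 cis.

cis and trans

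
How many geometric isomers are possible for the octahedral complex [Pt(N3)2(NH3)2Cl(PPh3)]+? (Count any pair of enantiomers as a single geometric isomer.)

6

An octahedron has six vertices in three trans pairs; every non-trans pair is cis.
There are 6 geometric isomers: N3 cis, NH3 cis (3 arrangements, 2 chiral); N3 cis, NH3 trans; N3 trans, NH3 cis; N3 trans, NH3 trans.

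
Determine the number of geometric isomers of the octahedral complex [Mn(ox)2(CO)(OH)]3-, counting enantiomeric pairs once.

2

In an octahedral complex each vertex has one trans partner and four cis neighbours.
Each ox is bidentate and must span two cis positions.
Working through the distinct placements yields 2 geometric isomers: CO and OH mutually trans; CO and OH mutually cis (chiral).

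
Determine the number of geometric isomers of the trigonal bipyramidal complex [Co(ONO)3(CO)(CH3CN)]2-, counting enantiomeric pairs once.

In a trigonal bipyramid the two axial positions differ from the three equatorial ones.
Working through the distinct placements yields 4 geometric isomers: CO axial, CH3CN axial; CO equatorial, CH3CN axial; CO axial, CH3CN equatorial; CO equatorial, CH3CN equatorial.

4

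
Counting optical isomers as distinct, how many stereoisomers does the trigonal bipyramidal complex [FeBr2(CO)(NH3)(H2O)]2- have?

10

In a trigonal bipyramid the two axial positions differ from the three equatorial ones.
Systematic enumeration (placing each ligand type in turn and discarding arrangements equivalent by rotation or reflection) gives 7 geometric isomers.
Of these, 3 lack any improper symmetry element and so occur as enantiomeric pairs, giving 7 + 3 = 10 stereoisomers in total.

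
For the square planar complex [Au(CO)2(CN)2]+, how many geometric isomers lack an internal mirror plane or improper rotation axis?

In a square planar complex each vertex has one trans partner and two cis neighbours.
There are 2 geometric isomers: CO cis; CO trans.
Each arrangement has an internal mirror plane or centre of symmetry, so none is chiral.

0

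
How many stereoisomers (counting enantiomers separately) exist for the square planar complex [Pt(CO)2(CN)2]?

Working through the distinct placements yields 2 geometric isomers: CO cis; CO trans.
Each arrangement has an internal mirror plane or centre of symmetry, so none is chiral.

2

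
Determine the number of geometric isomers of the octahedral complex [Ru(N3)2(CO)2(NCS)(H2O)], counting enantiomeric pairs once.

6

The six octahedral sites form three mutually perpendicular trans pairs.
Systematic placement gives 6 geometric isomers: N3 cis, CO trans; N3 trans, CO trans; N3 cis, CO cis (3 arrangements, 2 chiral); N3 trans, CO cis.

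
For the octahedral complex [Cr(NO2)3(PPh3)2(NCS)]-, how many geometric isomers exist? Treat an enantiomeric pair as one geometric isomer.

An octahedron has six vertices in three trans pairs; every non-trans pair is cis.
Systematic placement gives 3 geometric isomers: NO2 mer, PPh3 trans; NO2 fac, PPh3 cis; NO2 mer, PPh3 cis.

3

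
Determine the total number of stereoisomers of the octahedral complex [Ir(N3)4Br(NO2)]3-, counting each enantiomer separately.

2

The six octahedral sites form three mutually perpendicular trans pairs.
Systematic placement gives 2 geometric isomers: Br and NO2 mutually cis; Br and NO2 mutually trans.
Each arrangement has an internal mirror plane or centre of symmetry, so none is chiral.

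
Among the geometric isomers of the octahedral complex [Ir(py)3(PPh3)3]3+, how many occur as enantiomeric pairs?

0

The six octahedral sites form three mutually perpendicular trans pairs.
Systematic placement gives 2 geometric isomers: py mer; py fac.
Each arrangement has an internal mirror plane or centre of symmetry, so none is chiral.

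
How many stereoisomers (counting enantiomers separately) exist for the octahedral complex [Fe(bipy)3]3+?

In an octahedral complex each vertex has one trans partner and four cis neighbours.
Each bipy is bidentate and must span two cis positions.
Only one geometric arrangement is possible; it has no improper symmetry element, so it exists as a pair of enantiomers (2 stereoisomers).

2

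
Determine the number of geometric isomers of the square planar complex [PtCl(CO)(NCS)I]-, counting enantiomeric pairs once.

In a square planar complex each vertex has one trans partner and two cis neighbours.
Systematic placement gives 3 geometric isomers: (CO/I trans, Cl/NCS trans); (CO/NCS trans, Cl/I trans); (CO/Cl trans, I/NCS trans).

3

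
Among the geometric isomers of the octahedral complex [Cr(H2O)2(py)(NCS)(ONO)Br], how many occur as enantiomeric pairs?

In an octahedral complex each vertex has one trans partner and four cis neighbours.
Systematic enumeration (placing each ligand type in turn and discarding arrangements equivalent by rotation or reflection) gives 9 geometric isomers.
Of these, 6 lack any improper symmetry element and so occur as enantiomeric pairs, giving 9 + 6 = 15 stereoisomers in total.

6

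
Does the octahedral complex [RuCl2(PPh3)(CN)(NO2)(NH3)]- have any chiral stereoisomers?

The six octahedral sites form three mutually perpendicular trans pairs.
Exhaustive case analysis gives 9 geometric isomers.
Of these, 6 lack any improper symmetry element and so occur as enantiomeric pairs, giving 9 + 6 = 15 stereoisomers in total.

yes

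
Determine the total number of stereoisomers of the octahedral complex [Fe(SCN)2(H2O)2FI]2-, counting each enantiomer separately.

8

An octahedron has six vertices in three trans pairs; every non-trans pair is cis.
Systematic placement gives 6 geometric isomers: SCN trans, H2O cis; SCN cis, H2O cis (3 arrangements, 2 chiral); SCN trans, H2O trans; SCN cis, H2O trans.
Of these, 2 lack any improper symmetry element and so occur as enantiomeric pairs, giving 6 + 2 = 8 stereoisomers in total.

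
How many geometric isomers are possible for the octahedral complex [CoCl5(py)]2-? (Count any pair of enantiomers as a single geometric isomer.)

In an octahedral complex each vertex has one trans partner and four cis neighbours.
Only one geometric arrangement is possible.

1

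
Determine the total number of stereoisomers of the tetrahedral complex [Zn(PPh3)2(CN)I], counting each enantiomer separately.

1

In a tetrahedral complex all four positions are equivalent and every pair of ligands is adjacent — there is no cis/trans distinction.
Only one geometric arrangement is possible.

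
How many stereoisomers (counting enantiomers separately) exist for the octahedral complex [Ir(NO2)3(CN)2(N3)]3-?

Working through the distinct placements yields 3 geometric isomers: NO2 mer, CN trans; NO2 mer, CN cis; NO2 fac, CN cis.
Each arrangement has an internal mirror plane or centre of symmetry, so none is chiral.

3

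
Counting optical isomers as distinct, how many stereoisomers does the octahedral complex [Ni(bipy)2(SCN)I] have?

3

In an octahedral complex each vertex has one trans partner and four cis neighbours.
Each bipy is bidentate and must span two cis positions.
Working through the distinct placements yields 2 geometric isomers: SCN and I mutually trans; SCN and I mutually cis (chiral).
One of these lacks any improper symmetry element and so occurs as an enantiomeric pair, giving 2 + 1 = 3 stereoisomers in total.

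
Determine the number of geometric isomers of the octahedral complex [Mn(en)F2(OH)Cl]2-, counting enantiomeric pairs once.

4

Each en is bidentate and must span two cis positions.
Systematic placement gives 4 geometric isomers: F cis (3 arrangements, 2 chiral); F trans.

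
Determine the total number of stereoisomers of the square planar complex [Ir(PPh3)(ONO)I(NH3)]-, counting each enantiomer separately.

In a square planar complex each vertex has one trans partner and two cis neighbours.
Working through the distinct placements yields 3 geometric isomers: (I/ONO trans, NH3/PPh3 trans); (I/PPh3 trans, NH3/ONO trans); (I/NH3 trans, ONO/PPh3 trans).
Each arrangement has an internal mirror plane or centre of symmetry, so none is chiral.

3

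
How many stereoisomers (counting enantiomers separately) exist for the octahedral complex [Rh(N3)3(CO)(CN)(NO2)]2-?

5

The six octahedral sites form three mutually perpendicular trans pairs.
Systematic placement gives 4 geometric isomers: N3 mer (3 arrangements); N3 fac (chiral).
One of these lacks any improper symmetry element and so occurs as an enantiomeric pair, giving 4 + 1 = 5 stereoisomers in total.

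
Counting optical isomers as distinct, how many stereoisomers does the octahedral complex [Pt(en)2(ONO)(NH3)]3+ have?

An octahedron has six vertices in three trans pairs; every non-trans pair is cis.
Each en is bidentate and must span two cis positions.
The distinct arrangements are (2 in all): ONO and NH3 mutually trans; ONO and NH3 mutually cis (chiral).
One of these lacks any improper symmetry element and so occurs as an enantiomeric pair, giving 2 + 1 = 3 stereoisomers in total.

3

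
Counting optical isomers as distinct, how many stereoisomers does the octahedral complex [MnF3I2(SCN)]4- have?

3

Systematic placement gives 3 geometric isomers: F mer, I cis; F mer, I trans; F fac, I cis.
Each arrangement has an internal mirror plane or centre of symmetry, so none is chiral.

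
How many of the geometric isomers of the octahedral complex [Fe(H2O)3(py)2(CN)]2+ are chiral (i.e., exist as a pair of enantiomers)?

The six octahedral sites form three mutually perpendicular trans pairs.
Systematic placement gives 3 geometric isomers: H2O mer, py trans; H2O fac, py cis; H2O mer, py cis.
Each arrangement has an internal mirror plane or centre of symmetry, so none is chiral.

0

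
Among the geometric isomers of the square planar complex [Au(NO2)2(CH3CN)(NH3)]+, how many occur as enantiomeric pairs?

0

A square has two trans pairs of vertices; adjacent vertices are cis.
Working through the distinct placements yields 2 geometric isomers: NO2 cis; NO2 trans.
Each arrangement has an internal mirror plane or centre of symmetry, so none is chiral.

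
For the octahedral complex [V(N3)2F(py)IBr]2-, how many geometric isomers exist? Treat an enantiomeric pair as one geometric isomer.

Exhaustive case analysis gives 9 geometric isomers.

9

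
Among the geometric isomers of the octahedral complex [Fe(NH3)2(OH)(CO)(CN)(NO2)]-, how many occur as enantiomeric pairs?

6

In an octahedral complex each vertex has one trans partner and four cis neighbours.
Systematic enumeration (placing each ligand type in turn and discarding arrangements equivalent by rotation or reflection) gives 9 geometric isomers.
Of these, 6 lack any improper symmetry element and so occur as enantiomeric pairs, giving 9 + 6 = 15 stereoisomers in total.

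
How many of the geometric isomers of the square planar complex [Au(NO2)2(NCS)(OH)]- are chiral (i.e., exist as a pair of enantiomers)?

In a square planar complex each vertex has one trans partner and two cis neighbours.
Systematic placement gives 2 geometric isomers: NO2 cis; NO2 trans.
Each arrangement has an internal mirror plane or centre of symmetry, so none is chiral.

0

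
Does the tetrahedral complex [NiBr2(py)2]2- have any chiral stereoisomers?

In a tetrahedral complex all four positions are equivalent and every pair of ligands is adjacent — there is no cis/trans distinction.
Only one geometric arrangement is possible.

no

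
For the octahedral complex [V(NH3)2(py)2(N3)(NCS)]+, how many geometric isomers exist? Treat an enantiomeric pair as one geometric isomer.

6

In an octahedral complex each vertex has one trans partner and four cis neighbours.
Working through the distinct placements yields 6 geometric isomers: NH3 trans, py trans; NH3 cis, py cis (3 arrangements, 2 chiral); NH3 cis, py trans; NH3 trans, py cis.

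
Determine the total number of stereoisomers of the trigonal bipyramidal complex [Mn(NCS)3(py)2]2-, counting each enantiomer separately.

3

A trigonal bipyramid has two axial and three equatorial sites, which are chemically inequivalent.
There are 3 geometric isomers: py both equatorial; py one axial, one equatorial; py both axial.
Each arrangement has an internal mirror plane or centre of symmetry, so none is chiral.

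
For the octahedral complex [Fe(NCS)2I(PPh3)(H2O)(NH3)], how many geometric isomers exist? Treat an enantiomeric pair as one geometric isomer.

9

Exhaustive case analysis gives 9 geometric isomers.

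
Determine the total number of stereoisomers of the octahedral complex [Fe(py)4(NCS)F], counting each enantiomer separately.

In an octahedral complex each vertex has one trans partner and four cis neighbours.
The distinct arrangements are (2 in all): NCS and F mutually trans; NCS and F mutually cis.
Each arrangement has an internal mirror plane or centre of symmetry, so none is chiral.

2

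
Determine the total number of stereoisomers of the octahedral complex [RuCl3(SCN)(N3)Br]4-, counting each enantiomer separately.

In an octahedral complex each vertex has one trans partner and four cis neighbours.
Systematic placement gives 4 geometric isomers: Cl mer (3 arrangements); Cl fac (chiral).
One of these lacks any improper symmetry element and so occurs as an enantiomeric pair, giving 4 + 1 = 5 stereoisomers in total.

5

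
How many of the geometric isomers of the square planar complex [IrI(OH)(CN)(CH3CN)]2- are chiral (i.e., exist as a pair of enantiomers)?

0

A square has two trans pairs of vertices; adjacent vertices are cis.
The distinct arrangements are (3 in all): (CH3CN/I trans, CN/OH trans); (CH3CN/OH trans, CN/I trans); (CH3CN/CN trans, I/OH trans).
Each arrangement has an internal mirror plane or centre of symmetry, so none is chiral.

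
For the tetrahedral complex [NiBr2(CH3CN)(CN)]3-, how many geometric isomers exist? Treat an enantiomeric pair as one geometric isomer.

In a tetrahedral complex all four positions are equivalent and every pair of ligands is adjacent — there is no cis/trans distinction.
Only one geometric arrangement is possible.

1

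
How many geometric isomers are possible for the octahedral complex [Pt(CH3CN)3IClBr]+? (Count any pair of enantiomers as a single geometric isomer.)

An octahedron has six vertices in three trans pairs; every non-trans pair is cis.
Working through the distinct placements yields 4 geometric isomers: CH3CN mer (3 arrangements); CH3CN fac (chiral).

4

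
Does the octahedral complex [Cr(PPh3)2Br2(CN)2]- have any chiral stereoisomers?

The distinct arrangements are (5 in all): PPh3 trans, Br trans, CN trans; PPh3 cis, Br trans, CN cis; PPh3 trans, Br cis, CN cis; PPh3 cis, Br cis, CN cis (chiral); PPh3 cis, Br cis, CN trans.
One of these lacks any improper symmetry element and so occurs as an enantiomeric pair, giving 5 + 1 = 6 stereoisomers in total.

yes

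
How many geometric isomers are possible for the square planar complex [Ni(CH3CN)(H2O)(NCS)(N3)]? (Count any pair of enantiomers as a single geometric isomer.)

3

There are 3 geometric isomers: (CH3CN/N3 trans, H2O/NCS trans); (CH3CN/NCS trans, H2O/N3 trans); (CH3CN/H2O trans, N3/NCS trans).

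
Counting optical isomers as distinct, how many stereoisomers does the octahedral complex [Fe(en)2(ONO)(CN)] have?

3

An octahedron has six vertices in three trans pairs; every non-trans pair is cis.
Each en is bidentate and must span two cis positions.
There are 2 geometric isomers: ONO and CN mutually trans; ONO and CN mutually cis (chiral).
One of these lacks any improper symmetry element and so occurs as an enantiomeric pair, giving 2 + 1 = 3 stereoisomers in total.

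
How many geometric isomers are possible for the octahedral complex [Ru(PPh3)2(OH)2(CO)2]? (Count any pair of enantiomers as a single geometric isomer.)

5

In an octahedral complex each vertex has one trans partner and four cis neighbours.
Working through the distinct placements yields 5 geometric isomers: PPh3 trans, OH trans, CO trans; PPh3 cis, OH cis, CO trans; PPh3 trans, OH cis, CO cis; PPh3 cis, OH cis, CO cis (chiral); PPh3 cis, OH trans, CO cis.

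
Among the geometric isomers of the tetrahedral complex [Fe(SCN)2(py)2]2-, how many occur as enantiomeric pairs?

All four vertices of a tetrahedron are equivalent and mutually adjacent, so cis/trans isomerism cannot arise.
Only one geometric arrangement is possible.

0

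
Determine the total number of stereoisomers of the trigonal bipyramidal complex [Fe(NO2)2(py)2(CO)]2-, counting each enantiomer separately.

6

A trigonal bipyramid has two axial and three equatorial sites, which are chemically inequivalent.
Systematic enumeration (placing each ligand type in turn and discarding arrangements equivalent by rotation or reflection) gives 5 geometric isomers.
One of these lacks any improper symmetry element and so occurs as an enantiomeric pair, giving 5 + 1 = 6 stereoisomers in total.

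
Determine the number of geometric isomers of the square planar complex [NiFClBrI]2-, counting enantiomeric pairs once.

3

In a square planar complex each vertex has one trans partner and two cis neighbours.
Systematic placement gives 3 geometric isomers: (Br/F trans, Cl/I trans); (Br/I trans, Cl/F trans); (Br/Cl trans, F/I trans).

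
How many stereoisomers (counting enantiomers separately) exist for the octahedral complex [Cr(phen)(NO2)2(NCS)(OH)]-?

6

In an octahedral complex each vertex has one trans partner and four cis neighbours.
Each phen is bidentate and must span two cis positions.
Systematic placement gives 4 geometric isomers: NO2 cis (3 arrangements, 2 chiral); NO2 trans.
Of these, 2 lack any improper symmetry element and so occur as enantiomeric pairs, giving 4 + 2 = 6 stereoisomers in total.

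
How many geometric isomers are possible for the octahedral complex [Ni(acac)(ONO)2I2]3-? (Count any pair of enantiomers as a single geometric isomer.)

3

In an octahedral complex each vertex has one trans partner and four cis neighbours.
Each acac is bidentate and must span two cis positions.
The distinct arrangements are (3 in all): ONO cis, I trans; ONO cis, I cis (chiral); ONO trans, I cis.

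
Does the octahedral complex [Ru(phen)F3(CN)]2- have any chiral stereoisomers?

Each phen is bidentate and must span two cis positions.
Systematic placement gives 2 geometric isomers: F fac; F mer.
Each arrangement has an internal mirror plane or centre of symmetry, so none is chiral.

no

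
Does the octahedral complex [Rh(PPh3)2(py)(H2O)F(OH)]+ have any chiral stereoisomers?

The six octahedral sites form three mutually perpendicular trans pairs.
Placing the ligands in turn and identifying arrangements related by rotation or reflection leaves 9 distinct geometric isomers.
Of these, 6 lack any improper symmetry element and so occur as enantiomeric pairs, giving 9 + 6 = 15 stereoisomers in total.

yes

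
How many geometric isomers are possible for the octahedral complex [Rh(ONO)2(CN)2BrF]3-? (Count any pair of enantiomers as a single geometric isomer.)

An octahedron has six vertices in three trans pairs; every non-trans pair is cis.
Working through the distinct placements yields 6 geometric isomers: ONO trans, CN cis; ONO cis, CN cis (3 arrangements, 2 chiral); ONO trans, CN trans; ONO cis, CN trans.

6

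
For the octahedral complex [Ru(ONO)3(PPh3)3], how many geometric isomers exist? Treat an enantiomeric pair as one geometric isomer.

An octahedron has six vertices in three trans pairs; every non-trans pair is cis.
The distinct arrangements are (2 in all): ONO mer; ONO fac.

2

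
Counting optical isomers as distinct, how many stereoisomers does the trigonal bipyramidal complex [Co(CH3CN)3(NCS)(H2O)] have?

A trigonal bipyramid has two axial and three equatorial sites, which are chemically inequivalent.
Working through the distinct placements yields 4 geometric isomers: NCS equatorial, H2O equatorial; NCS equatorial, H2O axial; NCS axial, H2O equatorial; NCS axial, H2O axial.
Each arrangement has an internal mirror plane or centre of symmetry, so none is chiral.

4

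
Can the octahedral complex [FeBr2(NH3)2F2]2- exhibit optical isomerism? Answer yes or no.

yes

An octahedron has six vertices in three trans pairs; every non-trans pair is cis.
Systematic placement gives 5 geometric isomers: Br trans, NH3 trans, F trans; Br trans, NH3 cis, F cis; Br cis, NH3 trans, F cis; Br cis, NH3 cis, F cis (chiral); Br cis, NH3 cis, F trans.
One of these lacks any improper symmetry element and so occurs as an enantiomeric pair, giving 5 + 1 = 6 stereoisomers in total.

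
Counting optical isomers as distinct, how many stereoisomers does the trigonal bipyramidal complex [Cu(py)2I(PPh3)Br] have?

A trigonal bipyramid has two axial and three equatorial sites, which are chemically inequivalent.
Exhaustive case analysis gives 7 geometric isomers.
Of these, 3 lack any improper symmetry element and so occur as enantiomeric pairs, giving 7 + 3 = 10 stereoisomers in total.

10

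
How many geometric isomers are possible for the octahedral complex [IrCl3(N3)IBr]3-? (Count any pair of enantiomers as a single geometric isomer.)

The six octahedral sites form three mutually perpendicular trans pairs.
The distinct arrangements are (4 in all): Cl mer (3 arrangements); Cl fac (chiral).

4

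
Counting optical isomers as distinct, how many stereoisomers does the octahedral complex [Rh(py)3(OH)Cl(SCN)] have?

5

An octahedron has six vertices in three trans pairs; every non-trans pair is cis.
The distinct arrangements are (4 in all): py mer (3 arrangements); py fac (chiral).
One of these lacks any improper symmetry element and so occurs as an enantiomeric pair, giving 4 + 1 = 5 stereoisomers in total.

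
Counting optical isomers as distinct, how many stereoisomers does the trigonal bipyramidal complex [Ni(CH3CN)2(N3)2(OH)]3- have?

6

In a trigonal bipyramid the two axial positions differ from the three equatorial ones.
Systematic enumeration (placing each ligand type in turn and discarding arrangements equivalent by rotation or reflection) gives 5 geometric isomers.
One of these lacks any improper symmetry element and so occurs as an enantiomeric pair, giving 5 + 1 = 6 stereoisomers in total.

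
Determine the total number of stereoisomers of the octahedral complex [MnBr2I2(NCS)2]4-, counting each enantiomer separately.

6

In an octahedral complex each vertex has one trans partner and four cis neighbours.
The distinct arrangements are (5 in all): Br trans, I trans, NCS trans; Br trans, I cis, NCS cis; Br cis, I cis, NCS trans; Br cis, I cis, NCS cis (chiral); Br cis, I trans, NCS cis.
One of these lacks any improper symmetry element and so occurs as an enantiomeric pair, giving 5 + 1 = 6 stereoisomers in total.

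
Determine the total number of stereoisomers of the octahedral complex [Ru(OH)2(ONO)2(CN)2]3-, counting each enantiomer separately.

An octahedron has six vertices in three trans pairs; every non-trans pair is cis.
The distinct arrangements are (5 in all): OH trans, ONO trans, CN trans; OH cis, ONO cis, CN trans; OH cis, ONO trans, CN cis; OH cis, ONO cis, CN cis (chiral); OH trans, ONO cis, CN cis.
One of these lacks any improper symmetry element and so occurs as an enantiomeric pair, giving 5 + 1 = 6 stereoisomers in total.

6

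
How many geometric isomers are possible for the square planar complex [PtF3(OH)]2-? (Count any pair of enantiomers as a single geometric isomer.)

1

In a square planar complex each vertex has one trans partner and two cis neighbours.
Only one geometric arrangement is possible.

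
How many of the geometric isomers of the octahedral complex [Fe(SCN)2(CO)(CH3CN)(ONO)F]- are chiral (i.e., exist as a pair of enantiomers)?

In an octahedral complex each vertex has one trans partner and four cis neighbours.
Placing the ligands in turn and identifying arrangements related by rotation or reflection leaves 9 distinct geometric isomers.
Of these, 6 lack any improper symmetry element and so occur as enantiomeric pairs, giving 9 + 6 = 15 stereoisomers in total.

6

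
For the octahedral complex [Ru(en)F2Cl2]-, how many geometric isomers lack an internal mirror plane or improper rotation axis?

In an octahedral complex each vertex has one trans partner and four cis neighbours.
Each en is bidentate and must span two cis positions.
There are 3 geometric isomers: F cis, Cl trans; F cis, Cl cis (chiral); F trans, Cl cis.
One of these lacks any improper symmetry element and so occurs as an enantiomeric pair, giving 3 + 1 = 4 stereoisomers in total.

1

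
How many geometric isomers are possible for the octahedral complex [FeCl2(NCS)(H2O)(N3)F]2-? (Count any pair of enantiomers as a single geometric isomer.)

9

Exhaustive case analysis gives 9 geometric isomers.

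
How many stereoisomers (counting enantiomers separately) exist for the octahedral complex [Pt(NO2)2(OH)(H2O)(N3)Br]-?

Systematic enumeration (placing each ligand type in turn and discarding arrangements equivalent by rotation or reflection) gives 9 geometric isomers.
Of these, 6 lack any improper symmetry element and so occur as enantiomeric pairs, giving 9 + 6 = 15 stereoisomers in total.

15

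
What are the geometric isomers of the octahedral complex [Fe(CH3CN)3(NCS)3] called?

fac and mer

An octahedron has six vertices in three trans pairs; every non-trans pair is cis.
There are 2 geometric isomers: CH3CN mer; CH3CN fac.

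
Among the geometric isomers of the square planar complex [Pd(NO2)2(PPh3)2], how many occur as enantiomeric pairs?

0

A square has two trans pairs of vertices; adjacent vertices are cis.
Systematic placement gives 2 geometric isomers: NO2 cis; NO2 trans.
Each arrangement has an internal mirror plane or centre of symmetry, so none is chiral.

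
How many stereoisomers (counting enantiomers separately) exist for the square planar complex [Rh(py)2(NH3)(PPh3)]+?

2

In a square planar complex each vertex has one trans partner and two cis neighbours.
Systematic placement gives 2 geometric isomers: py cis; py trans.
Each arrangement has an internal mirror plane or centre of symmetry, so none is chiral.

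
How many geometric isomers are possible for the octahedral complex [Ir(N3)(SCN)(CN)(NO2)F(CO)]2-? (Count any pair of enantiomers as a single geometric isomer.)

Systematic enumeration (placing each ligand type in turn and discarding arrangements equivalent by rotation or reflection) gives 15 geometric isomers.

15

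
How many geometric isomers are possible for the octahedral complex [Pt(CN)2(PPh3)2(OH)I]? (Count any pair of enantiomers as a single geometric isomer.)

The six octahedral sites form three mutually perpendicular trans pairs.
The distinct arrangements are (6 in all): CN trans, PPh3 trans; CN trans, PPh3 cis; CN cis, PPh3 trans; CN cis, PPh3 cis (3 arrangements, 2 chiral).

6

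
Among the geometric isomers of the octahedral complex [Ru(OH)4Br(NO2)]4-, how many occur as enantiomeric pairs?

0

An octahedron has six vertices in three trans pairs; every non-trans pair is cis.
The distinct arrangements are (2 in all): Br and NO2 mutually trans; Br and NO2 mutually cis.
Each arrangement has an internal mirror plane or centre of symmetry, so none is chiral.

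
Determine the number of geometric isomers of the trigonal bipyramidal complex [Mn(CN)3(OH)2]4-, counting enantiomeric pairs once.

3

A trigonal bipyramid has two axial and three equatorial sites, which are chemically inequivalent.
The distinct arrangements are (3 in all): OH both equatorial; OH one axial, one equatorial; OH both axial.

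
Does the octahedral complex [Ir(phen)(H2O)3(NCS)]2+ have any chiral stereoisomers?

no

Each phen is bidentate and must span two cis positions.
Working through the distinct placements yields 2 geometric isomers: H2O mer; H2O fac.
Each arrangement has an internal mirror plane or centre of symmetry, so none is chiral.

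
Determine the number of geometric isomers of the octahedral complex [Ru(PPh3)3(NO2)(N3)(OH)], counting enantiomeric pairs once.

An octahedron has six vertices in three trans pairs; every non-trans pair is cis.
Systematic placement gives 4 geometric isomers: PPh3 mer (3 arrangements); PPh3 fac (chiral).

4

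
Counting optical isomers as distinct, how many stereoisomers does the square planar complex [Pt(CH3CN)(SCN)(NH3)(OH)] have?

3

There are 3 geometric isomers: (CH3CN/OH trans, NH3/SCN trans); (CH3CN/SCN trans, NH3/OH trans); (CH3CN/NH3 trans, OH/SCN trans).
Each arrangement has an internal mirror plane or centre of symmetry, so none is chiral.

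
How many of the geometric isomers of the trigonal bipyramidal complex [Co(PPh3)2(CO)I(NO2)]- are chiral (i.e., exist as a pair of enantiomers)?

A trigonal bipyramid has two axial and three equatorial sites, which are chemically inequivalent.
Exhaustive case analysis gives 7 geometric isomers.
Of these, 3 lack any improper symmetry element and so occur as enantiomeric pairs, giving 7 + 3 = 10 stereoisomers in total.

3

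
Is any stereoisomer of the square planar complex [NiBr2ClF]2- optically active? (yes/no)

Working through the distinct placements yields 2 geometric isomers: Br cis; Br trans.
Each arrangement has an internal mirror plane or centre of symmetry, so none is chiral.

no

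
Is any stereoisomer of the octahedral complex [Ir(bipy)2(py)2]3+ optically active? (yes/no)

yes

The six octahedral sites form three mutually perpendicular trans pairs.
Each bipy is bidentate and must span two cis positions.
Working through the distinct placements yields 2 geometric isomers: py trans; py cis (chiral).
One of these lacks any improper symmetry element and so occurs as an enantiomeric pair, giving 2 + 1 = 3 stereoisomers in total.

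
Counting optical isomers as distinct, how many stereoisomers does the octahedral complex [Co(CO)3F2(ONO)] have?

An octahedron has six vertices in three trans pairs; every non-trans pair is cis.
Working through the distinct placements yields 3 geometric isomers: CO mer, F cis; CO mer, F trans; CO fac, F cis.
Each arrangement has an internal mirror plane or centre of symmetry, so none is chiral.

3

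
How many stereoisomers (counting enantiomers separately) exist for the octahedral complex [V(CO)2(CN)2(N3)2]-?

6

There are 5 geometric isomers: CO trans, CN trans, N3 trans; CO cis, CN trans, N3 cis; CO cis, CN cis, N3 trans; CO cis, CN cis, N3 cis (chiral); CO trans, CN cis, N3 cis.
One of these lacks any improper symmetry element and so occurs as an enantiomeric pair, giving 5 + 1 = 6 stereoisomers in total.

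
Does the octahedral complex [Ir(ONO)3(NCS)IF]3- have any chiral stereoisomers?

yes

The six octahedral sites form three mutually perpendicular trans pairs.
The distinct arrangements are (4 in all): ONO mer (3 arrangements); ONO fac (chiral).
One of these lacks any improper symmetry element and so occurs as an enantiomeric pair, giving 4 + 1 = 5 stereoisomers in total.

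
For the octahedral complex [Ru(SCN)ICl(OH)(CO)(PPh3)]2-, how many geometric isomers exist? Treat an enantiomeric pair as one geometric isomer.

15

The six octahedral sites form three mutually perpendicular trans pairs.
Systematic enumeration (placing each ligand type in turn and discarding arrangements equivalent by rotation or reflection) gives 15 geometric isomers.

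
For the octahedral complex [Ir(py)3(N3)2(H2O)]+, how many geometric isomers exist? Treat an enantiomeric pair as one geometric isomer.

In an octahedral complex each vertex has one trans partner and four cis neighbours.
There are 3 geometric isomers: py mer, N3 cis; py mer, N3 trans; py fac, N3 cis.

3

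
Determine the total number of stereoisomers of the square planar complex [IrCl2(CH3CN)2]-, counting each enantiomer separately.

2

There are 2 geometric isomers: Cl cis; Cl trans.
Each arrangement has an internal mirror plane or centre of symmetry, so none is chiral.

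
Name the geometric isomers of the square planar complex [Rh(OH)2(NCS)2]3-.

A square has two trans pairs of vertices; adjacent vertices are cis.
Systematic placement gives 2 geometric isomers: OH cis; OH trans.

cis and trans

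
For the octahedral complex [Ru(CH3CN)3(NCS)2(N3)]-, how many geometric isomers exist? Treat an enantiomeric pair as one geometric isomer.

Working through the distinct placements yields 3 geometric isomers: CH3CN mer, NCS trans; CH3CN mer, NCS cis; CH3CN fac, NCS cis.

3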